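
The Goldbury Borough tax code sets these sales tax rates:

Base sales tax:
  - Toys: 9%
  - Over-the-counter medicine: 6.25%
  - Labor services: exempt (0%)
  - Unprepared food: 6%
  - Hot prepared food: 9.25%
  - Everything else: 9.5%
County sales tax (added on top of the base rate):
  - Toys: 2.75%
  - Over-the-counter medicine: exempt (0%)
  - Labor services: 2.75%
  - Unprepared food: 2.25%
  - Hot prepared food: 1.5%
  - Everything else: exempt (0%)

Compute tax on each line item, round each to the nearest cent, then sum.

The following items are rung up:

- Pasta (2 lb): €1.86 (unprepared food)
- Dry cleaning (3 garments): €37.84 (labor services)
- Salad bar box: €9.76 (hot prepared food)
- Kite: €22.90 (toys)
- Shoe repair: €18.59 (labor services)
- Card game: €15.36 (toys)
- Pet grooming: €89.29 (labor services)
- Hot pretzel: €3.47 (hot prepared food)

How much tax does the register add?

Pasta (2 lb) €1.86: unprepared food → 6% + 2.25% county = 8.25% → €0.15
Dry cleaning (3 garments) €37.84: labor services → 0% + 2.75% county = 2.75% → €1.04
Salad bar box €9.76: hot prepared food → 9.25% + 1.5% county = 10.75% → €1.05
Kite €22.90: toys → 9% + 2.75% county = 11.75% → €2.69
Shoe repair €18.59: labor services → 0% + 2.75% county = 2.75% → €0.51
Card game €15.36: toys → 9% + 2.75% county = 11.75% → €1.80
Pet grooming €89.29: labor services → 0% + 2.75% county = 2.75% → €2.46
Hot pretzel €3.47: hot prepared food → 9.25% + 1.5% county = 10.75% → €0.37
Total tax = €0.15 + €1.04 + €1.05 + €2.69 + €0.51 + €1.80 + €2.46 + €0.37 = €10.07

€10.07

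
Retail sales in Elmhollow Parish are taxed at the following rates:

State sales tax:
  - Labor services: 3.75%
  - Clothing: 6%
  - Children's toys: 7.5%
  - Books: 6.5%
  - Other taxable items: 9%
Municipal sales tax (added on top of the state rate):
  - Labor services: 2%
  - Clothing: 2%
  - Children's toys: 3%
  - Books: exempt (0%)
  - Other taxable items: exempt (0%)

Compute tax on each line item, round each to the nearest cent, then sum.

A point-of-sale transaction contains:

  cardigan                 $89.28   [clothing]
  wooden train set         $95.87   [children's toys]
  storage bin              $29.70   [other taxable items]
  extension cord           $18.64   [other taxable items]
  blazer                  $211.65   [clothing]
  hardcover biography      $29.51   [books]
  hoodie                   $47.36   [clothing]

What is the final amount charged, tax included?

$566.21

Cardigan $89.28: clothing → 6% + 2% municipal = 8% → $7.14
Wooden train set $95.87: children's toys → 7.5% + 3% municipal = 10.5% → $10.07
Storage bin $29.70: other taxable items → 9% + 0% municipal = 9% → $2.67
Extension cord $18.64: other taxable items → 9% + 0% municipal = 9% → $1.68
Blazer $211.65: clothing → 6% + 2% municipal = 8% → $16.93
Hardcover biography $29.51: books → 6.5% + 0% municipal = 6.5% → $1.92
Hoodie $47.36: clothing → 6% + 2% municipal = 8% → $3.79
Subtotal = $522.01; tax = $44.20; total due = $566.21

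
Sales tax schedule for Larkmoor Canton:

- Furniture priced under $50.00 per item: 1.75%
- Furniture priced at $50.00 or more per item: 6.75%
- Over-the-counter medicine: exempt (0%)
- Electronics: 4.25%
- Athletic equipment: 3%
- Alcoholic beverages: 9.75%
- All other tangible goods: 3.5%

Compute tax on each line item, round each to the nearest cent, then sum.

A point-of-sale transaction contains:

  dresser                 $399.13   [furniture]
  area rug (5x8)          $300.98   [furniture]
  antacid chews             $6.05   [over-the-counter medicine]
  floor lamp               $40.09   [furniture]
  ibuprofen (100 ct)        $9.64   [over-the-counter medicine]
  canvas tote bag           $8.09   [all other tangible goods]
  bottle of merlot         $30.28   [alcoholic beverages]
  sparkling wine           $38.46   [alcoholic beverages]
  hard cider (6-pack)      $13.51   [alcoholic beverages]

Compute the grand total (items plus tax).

$902.49

Dresser $399.13: furniture, $50.00 or more → 6.75% → $26.94
Area rug (5x8) $300.98: furniture, $50.00 or more → 6.75% → $20.32
Antacid chews $6.05: over-the-counter medicine → 0% → $0.00
Floor lamp $40.09: furniture, under $50.00 → 1.75% → $0.70
Ibuprofen (100 ct) $9.64: over-the-counter medicine → 0% → $0.00
Canvas tote bag $8.09: all other tangible goods → 3.5% → $0.28
Bottle of merlot $30.28: alcoholic beverages → 9.75% → $2.95
Sparkling wine $38.46: alcoholic beverages → 9.75% → $3.75
Hard cider (6-pack) $13.51: alcoholic beverages → 9.75% → $1.32
Subtotal = $846.23; tax = $56.26; total due = $902.49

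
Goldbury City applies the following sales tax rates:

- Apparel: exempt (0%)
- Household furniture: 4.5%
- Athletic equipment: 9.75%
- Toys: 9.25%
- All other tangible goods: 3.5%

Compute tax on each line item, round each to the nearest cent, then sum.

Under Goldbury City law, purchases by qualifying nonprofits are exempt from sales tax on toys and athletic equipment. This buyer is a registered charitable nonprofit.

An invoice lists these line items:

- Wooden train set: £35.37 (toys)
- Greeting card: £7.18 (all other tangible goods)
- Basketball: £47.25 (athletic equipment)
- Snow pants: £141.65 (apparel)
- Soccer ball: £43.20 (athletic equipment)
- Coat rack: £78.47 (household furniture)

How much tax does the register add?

£3.78

Wooden train set £35.37: toys, buyer-exempt → 0% → £0.00
Greeting card £7.18: all other tangible goods → 3.5% → £0.25
Basketball £47.25: athletic equipment, buyer-exempt → 0% → £0.00
Snow pants £141.65: apparel → 0% → £0.00
Soccer ball £43.20: athletic equipment, buyer-exempt → 0% → £0.00
Coat rack £78.47: household furniture → 4.5% → £3.53
Total tax = £0.25 + £3.53 = £3.78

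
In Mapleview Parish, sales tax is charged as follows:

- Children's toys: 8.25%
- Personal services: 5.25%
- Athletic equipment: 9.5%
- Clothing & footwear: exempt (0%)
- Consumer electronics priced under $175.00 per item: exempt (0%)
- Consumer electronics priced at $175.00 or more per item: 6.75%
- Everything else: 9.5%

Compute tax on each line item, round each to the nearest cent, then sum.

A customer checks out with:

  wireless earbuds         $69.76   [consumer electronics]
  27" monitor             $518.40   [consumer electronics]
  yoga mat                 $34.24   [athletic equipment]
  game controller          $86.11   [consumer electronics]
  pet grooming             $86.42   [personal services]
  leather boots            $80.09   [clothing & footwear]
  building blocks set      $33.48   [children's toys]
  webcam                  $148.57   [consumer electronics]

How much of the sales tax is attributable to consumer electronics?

Wireless earbuds $69.76: consumer electronics, under $175.00 → 0% → $0.00
27" monitor $518.40: consumer electronics, $175.00 or more → 6.75% → $34.99
Game controller $86.11: consumer electronics, under $175.00 → 0% → $0.00
Webcam $148.57: consumer electronics, under $175.00 → 0% → $0.00
Tax on consumer electronics = $0.00 + $34.99 + $0.00 + $0.00 = $34.99

$34.99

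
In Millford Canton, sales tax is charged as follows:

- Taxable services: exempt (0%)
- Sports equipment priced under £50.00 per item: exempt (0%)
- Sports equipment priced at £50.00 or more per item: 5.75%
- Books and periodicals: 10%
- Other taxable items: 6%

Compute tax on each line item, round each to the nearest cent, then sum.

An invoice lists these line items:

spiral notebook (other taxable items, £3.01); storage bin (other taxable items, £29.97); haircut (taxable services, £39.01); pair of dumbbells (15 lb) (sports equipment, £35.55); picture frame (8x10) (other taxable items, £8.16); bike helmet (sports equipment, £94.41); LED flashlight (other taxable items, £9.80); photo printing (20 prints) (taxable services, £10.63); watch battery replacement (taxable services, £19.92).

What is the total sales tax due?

£8.49

Spiral notebook £3.01: other taxable items → 6% → £0.18
Storage bin £29.97: other taxable items → 6% → £1.80
Haircut £39.01: taxable services → 0% → £0.00
Pair of dumbbells (15 lb) £35.55: sports equipment, under £50.00 → 0% → £0.00
Picture frame (8x10) £8.16: other taxable items → 6% → £0.49
Bike helmet £94.41: sports equipment, £50.00 or more → 5.75% → £5.43
LED flashlight £9.80: other taxable items → 6% → £0.59
Photo printing (20 prints) £10.63: taxable services → 0% → £0.00
Watch battery replacement £19.92: taxable services → 0% → £0.00
Total tax = £0.18 + £1.80 + £0.49 + £5.43 + £0.59 = £8.49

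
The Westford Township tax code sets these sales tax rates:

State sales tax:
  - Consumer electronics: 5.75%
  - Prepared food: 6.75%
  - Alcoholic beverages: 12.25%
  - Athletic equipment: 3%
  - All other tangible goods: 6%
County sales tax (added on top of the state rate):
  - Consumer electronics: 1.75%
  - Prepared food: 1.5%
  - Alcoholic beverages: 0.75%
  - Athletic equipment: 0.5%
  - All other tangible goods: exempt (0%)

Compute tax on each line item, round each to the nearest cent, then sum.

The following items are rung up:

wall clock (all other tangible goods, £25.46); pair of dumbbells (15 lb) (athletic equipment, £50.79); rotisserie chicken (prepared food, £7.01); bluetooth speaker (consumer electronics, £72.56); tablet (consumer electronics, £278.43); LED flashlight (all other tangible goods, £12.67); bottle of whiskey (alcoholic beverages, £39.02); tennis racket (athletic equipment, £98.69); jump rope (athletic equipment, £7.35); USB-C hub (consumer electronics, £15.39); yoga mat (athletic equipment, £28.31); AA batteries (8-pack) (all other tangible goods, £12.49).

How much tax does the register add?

£42.64

Wall clock £25.46: all other tangible goods → 6% + 0% county = 6% → £1.53
Pair of dumbbells (15 lb) £50.79: athletic equipment → 3% + 0.5% county = 3.5% → £1.78
Rotisserie chicken £7.01: prepared food → 6.75% + 1.5% county = 8.25% → £0.58
Bluetooth speaker £72.56: consumer electronics → 5.75% + 1.75% county = 7.5% → £5.44
Tablet £278.43: consumer electronics → 5.75% + 1.75% county = 7.5% → £20.88
LED flashlight £12.67: all other tangible goods → 6% + 0% county = 6% → £0.76
Bottle of whiskey £39.02: alcoholic beverages → 12.25% + 0.75% county = 13% → £5.07
Tennis racket £98.69: athletic equipment → 3% + 0.5% county = 3.5% → £3.45
Jump rope £7.35: athletic equipment → 3% + 0.5% county = 3.5% → £0.26
USB-C hub £15.39: consumer electronics → 5.75% + 1.75% county = 7.5% → £1.15
Yoga mat £28.31: athletic equipment → 3% + 0.5% county = 3.5% → £0.99
AA batteries (8-pack) £12.49: all other tangible goods → 6% + 0% county = 6% → £0.75
Total tax = £1.53 + £1.78 + £0.58 + £5.44 + £20.88 + £0.76 + £5.07 + £3.45 + £0.26 + £1.15 + £0.99 + £0.75 = £42.64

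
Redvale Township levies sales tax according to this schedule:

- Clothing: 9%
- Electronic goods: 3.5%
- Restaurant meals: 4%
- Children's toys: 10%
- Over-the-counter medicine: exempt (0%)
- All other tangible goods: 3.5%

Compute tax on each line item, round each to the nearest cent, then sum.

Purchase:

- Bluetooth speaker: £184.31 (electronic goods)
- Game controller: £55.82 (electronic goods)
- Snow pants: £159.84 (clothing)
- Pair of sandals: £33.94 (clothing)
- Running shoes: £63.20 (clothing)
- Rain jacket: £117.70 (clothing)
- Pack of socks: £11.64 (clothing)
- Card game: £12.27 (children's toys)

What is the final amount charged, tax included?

Bluetooth speaker £184.31: electronic goods → 3.5% → £6.45
Game controller £55.82: electronic goods → 3.5% → £1.95
Snow pants £159.84: clothing → 9% → £14.39
Pair of sandals £33.94: clothing → 9% → £3.05
Running shoes £63.20: clothing → 9% → £5.69
Rain jacket £117.70: clothing → 9% → £10.59
Pack of socks £11.64: clothing → 9% → £1.05
Card game £12.27: children's toys → 10% → £1.23
Subtotal = £638.72; tax = £44.40; total due = £683.12

£683.12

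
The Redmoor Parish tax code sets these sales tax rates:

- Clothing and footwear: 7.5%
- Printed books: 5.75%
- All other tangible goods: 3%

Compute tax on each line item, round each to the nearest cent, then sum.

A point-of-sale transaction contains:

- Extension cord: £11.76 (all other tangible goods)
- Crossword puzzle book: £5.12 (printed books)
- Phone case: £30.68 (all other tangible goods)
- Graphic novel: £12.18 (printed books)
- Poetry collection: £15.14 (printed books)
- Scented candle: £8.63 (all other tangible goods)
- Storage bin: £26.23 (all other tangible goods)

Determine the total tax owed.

£4.18

Extension cord £11.76: all other tangible goods → 3% → £0.35
Crossword puzzle book £5.12: printed books → 5.75% → £0.29
Phone case £30.68: all other tangible goods → 3% → £0.92
Graphic novel £12.18: printed books → 5.75% → £0.70
Poetry collection £15.14: printed books → 5.75% → £0.87
Scented candle £8.63: all other tangible goods → 3% → £0.26
Storage bin £26.23: all other tangible goods → 3% → £0.79
Total tax = £0.35 + £0.29 + £0.92 + £0.70 + £0.87 + £0.26 + £0.79 = £4.18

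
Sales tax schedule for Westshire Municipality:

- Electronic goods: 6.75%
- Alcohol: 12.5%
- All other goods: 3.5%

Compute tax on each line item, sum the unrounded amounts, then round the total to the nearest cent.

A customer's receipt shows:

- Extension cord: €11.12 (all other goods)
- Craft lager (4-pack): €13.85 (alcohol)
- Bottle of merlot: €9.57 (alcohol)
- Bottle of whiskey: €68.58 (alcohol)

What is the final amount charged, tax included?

€115.01

Extension cord €11.12: all other goods → 3.5% → €0.3892
Craft lager (4-pack) €13.85: alcohol → 12.5% → €1.73125
Bottle of merlot €9.57: alcohol → 12.5% → €1.19625
Bottle of whiskey €68.58: alcohol → 12.5% → €8.5725
Subtotal = €103.12; unrounded tax = €11.8892 → €11.89; total due = €115.01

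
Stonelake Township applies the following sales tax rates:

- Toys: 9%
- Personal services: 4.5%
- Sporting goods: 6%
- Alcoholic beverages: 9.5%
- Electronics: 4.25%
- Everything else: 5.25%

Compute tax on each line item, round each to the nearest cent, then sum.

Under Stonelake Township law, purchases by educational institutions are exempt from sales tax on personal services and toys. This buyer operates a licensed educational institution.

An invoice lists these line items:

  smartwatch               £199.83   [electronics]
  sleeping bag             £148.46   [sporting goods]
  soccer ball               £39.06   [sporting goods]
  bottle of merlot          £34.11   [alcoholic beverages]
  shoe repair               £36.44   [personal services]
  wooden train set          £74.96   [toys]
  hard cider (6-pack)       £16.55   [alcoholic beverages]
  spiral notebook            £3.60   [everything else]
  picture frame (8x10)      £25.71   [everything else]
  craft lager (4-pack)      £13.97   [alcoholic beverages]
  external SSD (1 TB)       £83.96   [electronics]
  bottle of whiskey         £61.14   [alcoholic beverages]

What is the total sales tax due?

Smartwatch £199.83: electronics → 4.25% → £8.49
Sleeping bag £148.46: sporting goods → 6% → £8.91
Soccer ball £39.06: sporting goods → 6% → £2.34
Bottle of merlot £34.11: alcoholic beverages → 9.5% → £3.24
Shoe repair £36.44: personal services, buyer-exempt → 0% → £0.00
Wooden train set £74.96: toys, buyer-exempt → 0% → £0.00
Hard cider (6-pack) £16.55: alcoholic beverages → 9.5% → £1.57
Spiral notebook £3.60: everything else → 5.25% → £0.19
Picture frame (8x10) £25.71: everything else → 5.25% → £1.35
Craft lager (4-pack) £13.97: alcoholic beverages → 9.5% → £1.33
External SSD (1 TB) £83.96: electronics → 4.25% → £3.57
Bottle of whiskey £61.14: alcoholic beverages → 9.5% → £5.81
Total tax = £8.49 + £8.91 + £2.34 + £3.24 + £1.57 + £0.19 + £1.35 + £1.33 + £3.57 + £5.81 = £36.80

£36.80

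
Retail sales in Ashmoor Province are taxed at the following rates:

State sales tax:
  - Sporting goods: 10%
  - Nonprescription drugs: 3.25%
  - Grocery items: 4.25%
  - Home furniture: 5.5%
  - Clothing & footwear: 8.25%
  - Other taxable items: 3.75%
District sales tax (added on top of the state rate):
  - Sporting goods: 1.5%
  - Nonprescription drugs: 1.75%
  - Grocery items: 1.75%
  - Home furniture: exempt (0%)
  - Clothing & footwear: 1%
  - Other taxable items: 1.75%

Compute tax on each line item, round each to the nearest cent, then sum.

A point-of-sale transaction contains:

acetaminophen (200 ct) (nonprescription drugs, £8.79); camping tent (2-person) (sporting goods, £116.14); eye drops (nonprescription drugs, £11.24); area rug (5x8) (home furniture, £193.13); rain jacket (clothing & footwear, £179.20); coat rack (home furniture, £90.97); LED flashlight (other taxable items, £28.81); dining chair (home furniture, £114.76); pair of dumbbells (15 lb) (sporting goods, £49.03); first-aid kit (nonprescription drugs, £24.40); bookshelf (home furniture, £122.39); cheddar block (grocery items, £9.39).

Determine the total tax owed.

£68.60

Acetaminophen (200 ct) £8.79: nonprescription drugs → 3.25% + 1.75% district = 5% → £0.44
Camping tent (2-person) £116.14: sporting goods → 10% + 1.5% district = 11.5% → £13.36
Eye drops £11.24: nonprescription drugs → 3.25% + 1.75% district = 5% → £0.56
Area rug (5x8) £193.13: home furniture → 5.5% + 0% district = 5.5% → £10.62
Rain jacket £179.20: clothing & footwear → 8.25% + 1% district = 9.25% → £16.58
Coat rack £90.97: home furniture → 5.5% + 0% district = 5.5% → £5.00
LED flashlight £28.81: other taxable items → 3.75% + 1.75% district = 5.5% → £1.58
Dining chair £114.76: home furniture → 5.5% + 0% district = 5.5% → £6.31
Pair of dumbbells (15 lb) £49.03: sporting goods → 10% + 1.5% district = 11.5% → £5.64
First-aid kit £24.40: nonprescription drugs → 3.25% + 1.75% district = 5% → £1.22
Bookshelf £122.39: home furniture → 5.5% + 0% district = 5.5% → £6.73
Cheddar block £9.39: grocery items → 4.25% + 1.75% district = 6% → £0.56
Total tax = £0.44 + £13.36 + £0.56 + £10.62 + £16.58 + £5.00 + £1.58 + £6.31 + £5.64 + £1.22 + £6.73 + £0.56 = £68.60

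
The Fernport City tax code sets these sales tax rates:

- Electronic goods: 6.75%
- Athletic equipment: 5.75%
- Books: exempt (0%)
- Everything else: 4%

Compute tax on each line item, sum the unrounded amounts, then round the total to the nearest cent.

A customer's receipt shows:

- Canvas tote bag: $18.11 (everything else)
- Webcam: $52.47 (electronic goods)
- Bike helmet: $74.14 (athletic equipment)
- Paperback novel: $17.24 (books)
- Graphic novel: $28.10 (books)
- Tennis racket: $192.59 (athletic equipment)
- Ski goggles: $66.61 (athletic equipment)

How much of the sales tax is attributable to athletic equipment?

Bike helmet $74.14: athletic equipment → 5.75% → $4.26305
Tennis racket $192.59: athletic equipment → 5.75% → $11.073925
Ski goggles $66.61: athletic equipment → 5.75% → $3.830075
Tax on athletic equipment: unrounded sum = $19.16705 → $19.17

$19.17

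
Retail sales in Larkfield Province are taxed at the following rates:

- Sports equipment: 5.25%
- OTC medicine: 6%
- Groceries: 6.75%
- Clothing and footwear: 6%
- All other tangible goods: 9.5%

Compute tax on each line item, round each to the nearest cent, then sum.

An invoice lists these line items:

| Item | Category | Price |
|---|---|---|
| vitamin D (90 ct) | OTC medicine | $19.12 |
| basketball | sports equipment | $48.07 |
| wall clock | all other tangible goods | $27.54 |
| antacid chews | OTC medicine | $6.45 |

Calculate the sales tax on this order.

$6.68

Vitamin D (90 ct) $19.12: OTC medicine → 6% → $1.15
Basketball $48.07: sports equipment → 5.25% → $2.52
Wall clock $27.54: all other tangible goods → 9.5% → $2.62
Antacid chews $6.45: OTC medicine → 6% → $0.39
Total tax = $1.15 + $2.52 + $2.62 + $0.39 = $6.68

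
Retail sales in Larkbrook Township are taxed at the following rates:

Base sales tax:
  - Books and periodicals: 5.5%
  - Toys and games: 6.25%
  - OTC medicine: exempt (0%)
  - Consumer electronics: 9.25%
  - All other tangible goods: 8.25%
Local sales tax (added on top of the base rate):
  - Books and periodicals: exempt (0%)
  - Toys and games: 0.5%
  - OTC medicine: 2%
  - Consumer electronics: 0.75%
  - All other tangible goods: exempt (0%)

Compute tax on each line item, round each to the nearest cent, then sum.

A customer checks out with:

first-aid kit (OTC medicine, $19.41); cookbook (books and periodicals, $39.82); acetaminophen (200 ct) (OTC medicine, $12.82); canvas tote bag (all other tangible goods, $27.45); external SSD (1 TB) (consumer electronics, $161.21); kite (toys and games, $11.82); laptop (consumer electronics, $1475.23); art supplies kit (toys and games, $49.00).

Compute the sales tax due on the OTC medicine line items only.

First-aid kit $19.41: OTC medicine → 0% + 2% local = 2% → $0.39
Acetaminophen (200 ct) $12.82: OTC medicine → 0% + 2% local = 2% → $0.26
Tax on OTC medicine = $0.39 + $0.26 = $0.65

$0.65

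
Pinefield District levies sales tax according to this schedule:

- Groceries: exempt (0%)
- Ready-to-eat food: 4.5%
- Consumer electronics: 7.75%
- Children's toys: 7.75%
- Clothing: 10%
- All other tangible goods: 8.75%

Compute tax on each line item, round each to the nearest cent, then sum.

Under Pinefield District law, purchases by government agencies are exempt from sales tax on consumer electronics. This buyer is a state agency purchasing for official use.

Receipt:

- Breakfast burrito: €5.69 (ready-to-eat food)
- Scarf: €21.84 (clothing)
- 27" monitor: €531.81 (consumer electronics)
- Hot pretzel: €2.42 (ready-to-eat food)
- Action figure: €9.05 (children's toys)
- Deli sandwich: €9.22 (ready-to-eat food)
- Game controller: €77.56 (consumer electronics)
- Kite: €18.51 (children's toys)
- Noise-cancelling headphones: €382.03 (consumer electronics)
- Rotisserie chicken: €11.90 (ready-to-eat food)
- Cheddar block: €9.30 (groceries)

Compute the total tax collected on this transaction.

Breakfast burrito €5.69: ready-to-eat food → 4.5% → €0.26
Scarf €21.84: clothing → 10% → €2.18
27" monitor €531.81: consumer electronics, buyer-exempt → 0% → €0.00
Hot pretzel €2.42: ready-to-eat food → 4.5% → €0.11
Action figure €9.05: children's toys → 7.75% → €0.70
Deli sandwich €9.22: ready-to-eat food → 4.5% → €0.41
Game controller €77.56: consumer electronics, buyer-exempt → 0% → €0.00
Kite €18.51: children's toys → 7.75% → €1.43
Noise-cancelling headphones €382.03: consumer electronics, buyer-exempt → 0% → €0.00
Rotisserie chicken €11.90: ready-to-eat food → 4.5% → €0.54
Cheddar block €9.30: groceries → 0% → €0.00
Total tax = €0.26 + €2.18 + €0.11 + €0.70 + €0.41 + €1.43 + €0.54 = €5.63

€5.63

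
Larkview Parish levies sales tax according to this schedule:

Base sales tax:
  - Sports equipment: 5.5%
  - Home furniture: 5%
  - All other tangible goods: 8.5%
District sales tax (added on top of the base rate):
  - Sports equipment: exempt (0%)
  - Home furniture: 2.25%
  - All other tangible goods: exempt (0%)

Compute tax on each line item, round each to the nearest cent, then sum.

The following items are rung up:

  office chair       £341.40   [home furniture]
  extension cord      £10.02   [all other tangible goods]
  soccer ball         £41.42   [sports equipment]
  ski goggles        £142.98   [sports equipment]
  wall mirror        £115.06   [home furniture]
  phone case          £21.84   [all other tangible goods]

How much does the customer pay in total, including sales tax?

Office chair £341.40: home furniture → 5% + 2.25% district = 7.25% → £24.75
Extension cord £10.02: all other tangible goods → 8.5% + 0% district = 8.5% → £0.85
Soccer ball £41.42: sports equipment → 5.5% + 0% district = 5.5% → £2.28
Ski goggles £142.98: sports equipment → 5.5% + 0% district = 5.5% → £7.86
Wall mirror £115.06: home furniture → 5% + 2.25% district = 7.25% → £8.34
Phone case £21.84: all other tangible goods → 8.5% + 0% district = 8.5% → £1.86
Subtotal = £672.72; tax = £45.94; total due = £718.66

£718.66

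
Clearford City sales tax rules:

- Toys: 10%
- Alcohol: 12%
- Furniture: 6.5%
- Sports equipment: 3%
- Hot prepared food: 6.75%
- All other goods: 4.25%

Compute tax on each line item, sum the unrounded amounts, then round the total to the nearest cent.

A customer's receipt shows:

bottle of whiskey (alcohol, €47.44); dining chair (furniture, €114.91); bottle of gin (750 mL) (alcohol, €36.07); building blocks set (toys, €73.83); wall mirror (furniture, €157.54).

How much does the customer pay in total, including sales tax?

Bottle of whiskey €47.44: alcohol → 12% → €5.6928
Dining chair €114.91: furniture → 6.5% → €7.46915
Bottle of gin (750 mL) €36.07: alcohol → 12% → €4.3284
Building blocks set €73.83: toys → 10% → €7.383
Wall mirror €157.54: furniture → 6.5% → €10.2401
Subtotal = €429.79; unrounded tax = €35.11345 → €35.11; total due = €464.90

€464.90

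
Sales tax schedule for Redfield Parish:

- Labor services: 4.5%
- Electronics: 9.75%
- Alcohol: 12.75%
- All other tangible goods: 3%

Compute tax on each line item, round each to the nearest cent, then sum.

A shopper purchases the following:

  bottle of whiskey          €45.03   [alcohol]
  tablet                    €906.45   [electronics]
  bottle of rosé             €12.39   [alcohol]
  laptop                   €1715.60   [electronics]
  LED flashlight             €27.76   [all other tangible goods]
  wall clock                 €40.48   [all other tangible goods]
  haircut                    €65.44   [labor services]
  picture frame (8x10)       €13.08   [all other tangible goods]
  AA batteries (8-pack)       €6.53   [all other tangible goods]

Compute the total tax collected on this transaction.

€268.54

Bottle of whiskey €45.03: alcohol → 12.75% → €5.74
Tablet €906.45: electronics → 9.75% → €88.38
Bottle of rosé €12.39: alcohol → 12.75% → €1.58
Laptop €1715.60: electronics → 9.75% → €167.27
LED flashlight €27.76: all other tangible goods → 3% → €0.83
Wall clock €40.48: all other tangible goods → 3% → €1.21
Haircut €65.44: labor services → 4.5% → €2.94
Picture frame (8x10) €13.08: all other tangible goods → 3% → €0.39
AA batteries (8-pack) €6.53: all other tangible goods → 3% → €0.20
Total tax = €5.74 + €88.38 + €1.58 + €167.27 + €0.83 + €1.21 + €2.94 + €0.39 + €0.20 = €268.54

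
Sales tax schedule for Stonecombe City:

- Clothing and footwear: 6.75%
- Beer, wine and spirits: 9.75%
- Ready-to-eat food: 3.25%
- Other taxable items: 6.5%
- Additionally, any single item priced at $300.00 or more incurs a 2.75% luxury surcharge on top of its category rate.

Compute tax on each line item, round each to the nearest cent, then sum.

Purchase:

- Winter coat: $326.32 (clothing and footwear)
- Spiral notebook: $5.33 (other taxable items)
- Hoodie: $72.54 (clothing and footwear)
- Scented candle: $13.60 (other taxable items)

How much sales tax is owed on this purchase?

$37.13

Winter coat $326.32: clothing and footwear → 6.75% + 2.75% surcharge = 9.5% → $31.00
Spiral notebook $5.33: other taxable items → 6.5% → $0.35
Hoodie $72.54: clothing and footwear → 6.75% → $4.90
Scented candle $13.60: other taxable items → 6.5% → $0.88
Total tax = $31.00 + $0.35 + $4.90 + $0.88 = $37.13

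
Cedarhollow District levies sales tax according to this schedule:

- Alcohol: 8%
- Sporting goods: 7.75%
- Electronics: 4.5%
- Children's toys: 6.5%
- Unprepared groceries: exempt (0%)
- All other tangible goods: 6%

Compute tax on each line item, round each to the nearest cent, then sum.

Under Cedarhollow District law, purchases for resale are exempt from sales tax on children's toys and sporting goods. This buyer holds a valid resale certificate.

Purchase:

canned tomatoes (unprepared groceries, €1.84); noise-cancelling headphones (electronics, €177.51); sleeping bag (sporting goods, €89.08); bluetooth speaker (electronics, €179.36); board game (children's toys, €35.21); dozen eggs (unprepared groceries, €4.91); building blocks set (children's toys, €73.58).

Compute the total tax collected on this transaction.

€16.06

Canned tomatoes €1.84: unprepared groceries → 0% → €0.00
Noise-cancelling headphones €177.51: electronics → 4.5% → €7.99
Sleeping bag €89.08: sporting goods, buyer-exempt → 0% → €0.00
Bluetooth speaker €179.36: electronics → 4.5% → €8.07
Board game €35.21: children's toys, buyer-exempt → 0% → €0.00
Dozen eggs €4.91: unprepared groceries → 0% → €0.00
Building blocks set €73.58: children's toys, buyer-exempt → 0% → €0.00
Total tax = €7.99 + €8.07 = €16.06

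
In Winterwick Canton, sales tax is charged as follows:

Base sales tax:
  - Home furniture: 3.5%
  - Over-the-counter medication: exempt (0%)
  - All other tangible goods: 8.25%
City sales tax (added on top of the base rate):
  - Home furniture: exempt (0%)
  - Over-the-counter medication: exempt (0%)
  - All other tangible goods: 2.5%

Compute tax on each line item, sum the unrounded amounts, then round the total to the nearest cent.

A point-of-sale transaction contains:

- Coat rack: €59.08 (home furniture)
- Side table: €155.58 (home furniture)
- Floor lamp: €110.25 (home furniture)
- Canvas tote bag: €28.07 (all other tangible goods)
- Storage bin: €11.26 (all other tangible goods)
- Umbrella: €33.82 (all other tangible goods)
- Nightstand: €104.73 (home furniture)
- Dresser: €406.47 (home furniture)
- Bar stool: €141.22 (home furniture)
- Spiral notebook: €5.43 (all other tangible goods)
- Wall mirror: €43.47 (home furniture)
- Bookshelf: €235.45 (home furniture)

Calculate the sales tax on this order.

Coat rack €59.08: home furniture → 3.5% + 0% city = 3.5% → €2.0678
Side table €155.58: home furniture → 3.5% + 0% city = 3.5% → €5.4453
Floor lamp €110.25: home furniture → 3.5% + 0% city = 3.5% → €3.85875
Canvas tote bag €28.07: all other tangible goods → 8.25% + 2.5% city = 10.75% → €3.017525
Storage bin €11.26: all other tangible goods → 8.25% + 2.5% city = 10.75% → €1.21045
Umbrella €33.82: all other tangible goods → 8.25% + 2.5% city = 10.75% → €3.63565
Nightstand €104.73: home furniture → 3.5% + 0% city = 3.5% → €3.66555
Dresser €406.47: home furniture → 3.5% + 0% city = 3.5% → €14.22645
Bar stool €141.22: home furniture → 3.5% + 0% city = 3.5% → €4.9427
Spiral notebook €5.43: all other tangible goods → 8.25% + 2.5% city = 10.75% → €0.583725
Wall mirror €43.47: home furniture → 3.5% + 0% city = 3.5% → €1.52145
Bookshelf €235.45: home furniture → 3.5% + 0% city = 3.5% → €8.24075
Unrounded tax sum = €52.4161 → €52.42

€52.42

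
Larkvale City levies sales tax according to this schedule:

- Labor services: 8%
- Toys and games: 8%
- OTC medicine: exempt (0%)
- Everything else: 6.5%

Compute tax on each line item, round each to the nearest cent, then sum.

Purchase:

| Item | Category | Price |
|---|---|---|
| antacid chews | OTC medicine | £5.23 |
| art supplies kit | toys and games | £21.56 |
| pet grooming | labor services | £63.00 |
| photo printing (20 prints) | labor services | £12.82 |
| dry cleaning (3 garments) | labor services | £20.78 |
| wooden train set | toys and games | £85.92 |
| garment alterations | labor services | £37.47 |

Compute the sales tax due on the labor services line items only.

Pet grooming £63.00: labor services → 8% → £5.04
Photo printing (20 prints) £12.82: labor services → 8% → £1.03
Dry cleaning (3 garments) £20.78: labor services → 8% → £1.66
Garment alterations £37.47: labor services → 8% → £3.00
Tax on labor services = £5.04 + £1.03 + £1.66 + £3.00 = £10.73

£10.73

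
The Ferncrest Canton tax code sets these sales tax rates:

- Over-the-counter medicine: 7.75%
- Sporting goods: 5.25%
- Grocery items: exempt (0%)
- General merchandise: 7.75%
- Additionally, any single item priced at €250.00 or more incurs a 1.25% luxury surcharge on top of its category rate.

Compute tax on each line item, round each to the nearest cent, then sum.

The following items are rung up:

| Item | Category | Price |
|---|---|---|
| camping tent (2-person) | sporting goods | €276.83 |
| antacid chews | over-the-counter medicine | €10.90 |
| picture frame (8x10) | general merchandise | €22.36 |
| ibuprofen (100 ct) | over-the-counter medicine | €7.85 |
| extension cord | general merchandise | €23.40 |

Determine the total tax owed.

Camping tent (2-person) €276.83: sporting goods → 5.25% + 1.25% surcharge = 6.5% → €17.99
Antacid chews €10.90: over-the-counter medicine → 7.75% → €0.84
Picture frame (8x10) €22.36: general merchandise → 7.75% → €1.73
Ibuprofen (100 ct) €7.85: over-the-counter medicine → 7.75% → €0.61
Extension cord €23.40: general merchandise → 7.75% → €1.81
Total tax = €17.99 + €0.84 + €1.73 + €0.61 + €1.81 = €22.98

€22.98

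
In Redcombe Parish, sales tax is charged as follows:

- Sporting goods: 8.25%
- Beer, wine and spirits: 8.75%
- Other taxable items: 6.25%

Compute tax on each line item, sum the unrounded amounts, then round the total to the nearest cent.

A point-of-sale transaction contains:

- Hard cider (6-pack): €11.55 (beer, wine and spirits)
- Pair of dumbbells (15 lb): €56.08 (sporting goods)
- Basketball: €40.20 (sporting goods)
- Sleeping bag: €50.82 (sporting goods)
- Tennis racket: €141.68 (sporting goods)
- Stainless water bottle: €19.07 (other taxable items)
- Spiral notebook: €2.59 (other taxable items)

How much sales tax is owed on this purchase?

Hard cider (6-pack) €11.55: beer, wine and spirits → 8.75% → €1.010625
Pair of dumbbells (15 lb) €56.08: sporting goods → 8.25% → €4.6266
Basketball €40.20: sporting goods → 8.25% → €3.3165
Sleeping bag €50.82: sporting goods → 8.25% → €4.19265
Tennis racket €141.68: sporting goods → 8.25% → €11.6886
Stainless water bottle €19.07: other taxable items → 6.25% → €1.191875
Spiral notebook €2.59: other taxable items → 6.25% → €0.161875
Unrounded tax sum = €26.188725 → €26.19

€26.19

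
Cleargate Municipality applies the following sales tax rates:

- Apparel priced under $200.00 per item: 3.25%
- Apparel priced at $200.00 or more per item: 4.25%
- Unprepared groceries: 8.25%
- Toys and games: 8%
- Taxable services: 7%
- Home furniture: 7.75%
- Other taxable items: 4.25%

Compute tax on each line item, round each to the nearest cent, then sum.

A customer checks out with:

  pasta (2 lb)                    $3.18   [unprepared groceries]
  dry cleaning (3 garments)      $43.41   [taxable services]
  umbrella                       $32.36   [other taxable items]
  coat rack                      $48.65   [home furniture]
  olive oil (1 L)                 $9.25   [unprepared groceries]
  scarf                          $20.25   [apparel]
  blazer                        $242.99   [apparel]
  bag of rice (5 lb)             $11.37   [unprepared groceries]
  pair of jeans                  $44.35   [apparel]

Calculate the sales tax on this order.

$22.58

Pasta (2 lb) $3.18: unprepared groceries → 8.25% → $0.26
Dry cleaning (3 garments) $43.41: taxable services → 7% → $3.04
Umbrella $32.36: other taxable items → 4.25% → $1.38
Coat rack $48.65: home furniture → 7.75% → $3.77
Olive oil (1 L) $9.25: unprepared groceries → 8.25% → $0.76
Scarf $20.25: apparel, under $200.00 → 3.25% → $0.66
Blazer $242.99: apparel, $200.00 or more → 4.25% → $10.33
Bag of rice (5 lb) $11.37: unprepared groceries → 8.25% → $0.94
Pair of jeans $44.35: apparel, under $200.00 → 3.25% → $1.44
Total tax = $0.26 + $3.04 + $1.38 + $3.77 + $0.76 + $0.66 + $10.33 + $0.94 + $1.44 = $22.58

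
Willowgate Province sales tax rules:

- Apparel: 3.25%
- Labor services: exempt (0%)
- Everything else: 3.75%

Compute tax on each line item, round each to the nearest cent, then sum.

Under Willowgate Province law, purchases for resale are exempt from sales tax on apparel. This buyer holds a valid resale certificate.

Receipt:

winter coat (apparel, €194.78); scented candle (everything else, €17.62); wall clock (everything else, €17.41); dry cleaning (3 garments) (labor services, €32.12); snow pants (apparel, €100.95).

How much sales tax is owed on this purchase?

€1.31

Winter coat €194.78: apparel, buyer-exempt → 0% → €0.00
Scented candle €17.62: everything else → 3.75% → €0.66
Wall clock €17.41: everything else → 3.75% → €0.65
Dry cleaning (3 garments) €32.12: labor services → 0% → €0.00
Snow pants €100.95: apparel, buyer-exempt → 0% → €0.00
Total tax = €0.66 + €0.65 = €1.31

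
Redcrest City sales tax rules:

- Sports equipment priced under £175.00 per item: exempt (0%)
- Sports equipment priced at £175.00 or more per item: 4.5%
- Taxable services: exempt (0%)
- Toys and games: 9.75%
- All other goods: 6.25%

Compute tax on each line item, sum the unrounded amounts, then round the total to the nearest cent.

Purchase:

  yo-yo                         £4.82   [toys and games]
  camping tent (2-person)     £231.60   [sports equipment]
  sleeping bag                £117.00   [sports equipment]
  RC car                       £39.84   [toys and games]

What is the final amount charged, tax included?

£408.04

Yo-yo £4.82: toys and games → 9.75% → £0.46995
Camping tent (2-person) £231.60: sports equipment, £175.00 or more → 4.5% → £10.422
Sleeping bag £117.00: sports equipment, under £175.00 → 0% → £0.00
RC car £39.84: toys and games → 9.75% → £3.8844
Subtotal = £393.26; unrounded tax = £14.77635 → £14.78; total due = £408.04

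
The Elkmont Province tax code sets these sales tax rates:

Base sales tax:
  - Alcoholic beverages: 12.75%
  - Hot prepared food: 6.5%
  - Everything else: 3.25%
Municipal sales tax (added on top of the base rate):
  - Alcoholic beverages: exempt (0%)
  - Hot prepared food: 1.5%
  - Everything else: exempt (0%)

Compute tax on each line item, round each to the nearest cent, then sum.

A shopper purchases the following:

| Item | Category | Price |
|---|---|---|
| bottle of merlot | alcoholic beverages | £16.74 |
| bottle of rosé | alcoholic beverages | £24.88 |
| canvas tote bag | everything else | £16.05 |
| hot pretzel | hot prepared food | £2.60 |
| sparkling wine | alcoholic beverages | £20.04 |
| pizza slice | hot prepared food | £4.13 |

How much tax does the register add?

Bottle of merlot £16.74: alcoholic beverages → 12.75% + 0% municipal = 12.75% → £2.13
Bottle of rosé £24.88: alcoholic beverages → 12.75% + 0% municipal = 12.75% → £3.17
Canvas tote bag £16.05: everything else → 3.25% + 0% municipal = 3.25% → £0.52
Hot pretzel £2.60: hot prepared food → 6.5% + 1.5% municipal = 8% → £0.21
Sparkling wine £20.04: alcoholic beverages → 12.75% + 0% municipal = 12.75% → £2.56
Pizza slice £4.13: hot prepared food → 6.5% + 1.5% municipal = 8% → £0.33
Total tax = £2.13 + £3.17 + £0.52 + £0.21 + £2.56 + £0.33 = £8.92

£8.92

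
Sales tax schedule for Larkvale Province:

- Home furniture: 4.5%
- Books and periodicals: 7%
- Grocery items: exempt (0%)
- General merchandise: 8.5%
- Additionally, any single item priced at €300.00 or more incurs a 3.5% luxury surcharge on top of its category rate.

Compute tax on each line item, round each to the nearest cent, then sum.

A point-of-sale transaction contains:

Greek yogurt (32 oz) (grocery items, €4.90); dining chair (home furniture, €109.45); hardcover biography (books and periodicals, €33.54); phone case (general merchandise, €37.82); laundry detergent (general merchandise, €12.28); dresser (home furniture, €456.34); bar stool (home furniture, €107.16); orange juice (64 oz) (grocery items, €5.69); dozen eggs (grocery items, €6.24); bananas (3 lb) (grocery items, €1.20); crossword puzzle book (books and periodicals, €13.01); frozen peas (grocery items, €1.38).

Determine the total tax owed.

Greek yogurt (32 oz) €4.90: grocery items → 0% → €0.00
Dining chair €109.45: home furniture → 4.5% → €4.93
Hardcover biography €33.54: books and periodicals → 7% → €2.35
Phone case €37.82: general merchandise → 8.5% → €3.21
Laundry detergent €12.28: general merchandise → 8.5% → €1.04
Dresser €456.34: home furniture → 4.5% + 3.5% surcharge = 8% → €36.51
Bar stool €107.16: home furniture → 4.5% → €4.82
Orange juice (64 oz) €5.69: grocery items → 0% → €0.00
Dozen eggs €6.24: grocery items → 0% → €0.00
Bananas (3 lb) €1.20: grocery items → 0% → €0.00
Crossword puzzle book €13.01: books and periodicals → 7% → €0.91
Frozen peas €1.38: grocery items → 0% → €0.00
Total tax = €4.93 + €2.35 + €3.21 + €1.04 + €36.51 + €4.82 + €0.91 = €53.77

€53.77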